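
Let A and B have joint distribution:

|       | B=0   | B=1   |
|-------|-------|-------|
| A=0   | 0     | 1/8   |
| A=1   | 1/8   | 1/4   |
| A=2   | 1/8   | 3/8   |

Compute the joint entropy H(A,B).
H(A,B) = -Σ P(A,B) log₂ P(A,B), summed over the non-zero cells:
H(A,B) = -[(1/8)·log₂(1/8) + (1/8)·log₂(1/8) + (1/4)·log₂(1/4) + (1/8)·log₂(1/8) + (3/8)·log₂(3/8)]
  = 0.3750 + 0.3750 + 0.5000 + 0.3750 + 0.5306
  = 2.1556 bits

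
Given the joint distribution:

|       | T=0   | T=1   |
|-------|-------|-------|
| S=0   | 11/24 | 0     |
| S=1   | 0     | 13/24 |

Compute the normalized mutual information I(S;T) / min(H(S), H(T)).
Marginal P(S) (row sums):
  P(S=0) = 11/24 + 0 = 11/24
  P(S=1) = 0 + 13/24 = 13/24
Marginal P(T) (column sums):
  P(T=0) = 11/24 + 0 = 11/24
  P(T=1) = 0 + 13/24 = 13/24

H(S) = -[(11/24)·log₂(11/24) + (13/24)·log₂(13/24)]
  = 0.5159 + 0.4791
  = 0.9950 bits
H(T) = -[(11/24)·log₂(11/24) + (13/24)·log₂(13/24)]
  = 0.5159 + 0.4791
  = 0.9950 bits
H(S,T) = -[(11/24)·log₂(11/24) + (13/24)·log₂(13/24)]
  = 0.5159 + 0.4791
  = 0.9950 bits

I(S;T) = H(S) + H(T) - H(S,T)
  = 0.9950 + 0.9950 - 0.9950
  = 0.9950 bits

min(H(S), H(T)) = min(0.9950, 0.9950) = 0.9950 bits
Normalized MI = 0.9950 / 0.9950 = 1.0000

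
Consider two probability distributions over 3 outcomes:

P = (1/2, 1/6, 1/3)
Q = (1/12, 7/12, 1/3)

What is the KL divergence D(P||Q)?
D(P||Q) = Σ P(i) log₂(P(i)/Q(i))
  i=0: (1/2) × log₂((1/2)/(1/12)) = (1/2) × log₂(6) = 1.2925
  i=1: (1/6) × log₂((1/6)/(7/12)) = (1/6) × log₂(2/7) = -0.3012
  i=2: (1/3) × log₂((1/3)/(1/3)) = (1/3) × log₂(1) = 0.0000
D(P||Q) = 1.2925 - 0.3012 + 0.0000
  = 0.9913 bits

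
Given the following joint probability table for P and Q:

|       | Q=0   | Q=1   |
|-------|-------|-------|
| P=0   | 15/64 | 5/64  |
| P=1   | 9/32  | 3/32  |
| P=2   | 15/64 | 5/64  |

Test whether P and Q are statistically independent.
Marginal P(P) (row sums):
  P(P=0) = 15/64 + 5/64 = 5/16
  P(P=1) = 9/32 + 3/32 = 3/8
  P(P=2) = 15/64 + 5/64 = 5/16
Marginal P(Q) (column sums):
  P(Q=0) = 15/64 + 9/32 + 15/64 = 3/4
  P(Q=1) = 5/64 + 3/32 + 5/64 = 1/4

P and Q are independent iff P(P=i,Q=j) = P(P=i)·P(Q=j) for every cell.
  P(P=0)·P(Q=0) = 5/16 × 3/4 = 15/64 = P(P=0,Q=0) ✓
  P(P=0)·P(Q=1) = 5/16 × 1/4 = 5/64 = P(P=0,Q=1) ✓
  P(P=1)·P(Q=0) = 3/8 × 3/4 = 9/32 = P(P=1,Q=0) ✓
  P(P=1)·P(Q=1) = 3/8 × 1/4 = 3/32 = P(P=1,Q=1) ✓
  P(P=2)·P(Q=0) = 5/16 × 3/4 = 15/64 = P(P=2,Q=0) ✓
  P(P=2)·P(Q=1) = 5/16 × 1/4 = 5/64 = P(P=2,Q=1) ✓

Yes, P and Q are independent: every cell factors, so I(P;Q) = 0 bits.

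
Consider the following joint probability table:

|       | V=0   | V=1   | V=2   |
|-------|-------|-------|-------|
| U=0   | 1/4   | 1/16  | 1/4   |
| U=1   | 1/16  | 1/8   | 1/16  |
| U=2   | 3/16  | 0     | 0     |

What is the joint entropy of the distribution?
H(U,V) = -Σ P(U,V) log₂ P(U,V), summed over the non-zero cells:
H(U,V) = -[(1/4)·log₂(1/4) + (1/16)·log₂(1/16) + (1/4)·log₂(1/4) + (1/16)·log₂(1/16) + (1/8)·log₂(1/8) + (1/16)·log₂(1/16) + (3/16)·log₂(3/16)]
  = 0.5000 + 0.2500 + 0.5000 + 0.2500 + 0.3750 + 0.2500 + 0.4528
  = 2.5778 bits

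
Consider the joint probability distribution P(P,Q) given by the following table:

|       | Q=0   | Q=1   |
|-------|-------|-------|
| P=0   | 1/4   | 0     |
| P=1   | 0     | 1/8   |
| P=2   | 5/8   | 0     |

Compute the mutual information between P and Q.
Marginal P(P) (row sums):
  P(P=0) = 1/4 + 0 = 1/4
  P(P=1) = 0 + 1/8 = 1/8
  P(P=2) = 5/8 + 0 = 5/8
Marginal P(Q) (column sums):
  P(Q=0) = 1/4 + 0 + 5/8 = 7/8
  P(Q=1) = 0 + 1/8 + 0 = 1/8

H(P) = -[(1/4)·log₂(1/4) + (1/8)·log₂(1/8) + (5/8)·log₂(5/8)]
  = 0.5000 + 0.3750 + 0.4238
  = 1.2988 bits
H(Q) = -[(7/8)·log₂(7/8) + (1/8)·log₂(1/8)]
  = 0.1686 + 0.3750
  = 0.5436 bits
H(P,Q) = -[(1/4)·log₂(1/4) + (1/8)·log₂(1/8) + (5/8)·log₂(5/8)]
  = 0.5000 + 0.3750 + 0.4238
  = 1.2988 bits

I(P;Q) = H(P) + H(Q) - H(P,Q)
  = 1.2988 + 0.5436 - 1.2988
  = 0.5436 bits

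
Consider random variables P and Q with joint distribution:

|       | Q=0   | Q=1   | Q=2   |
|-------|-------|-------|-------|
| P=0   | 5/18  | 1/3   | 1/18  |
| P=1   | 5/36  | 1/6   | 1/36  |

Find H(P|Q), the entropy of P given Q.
Marginal P(Q) (column sums):
  P(Q=0) = 5/18 + 5/36 = 5/12
  P(Q=1) = 1/3 + 1/6 = 1/2
  P(Q=2) = 1/18 + 1/36 = 1/12

H(P|Q) = -Σ P(P,Q)·log₂ P(P|Q), where P(P|Q) = P(P,Q) / P(Q)
  (P=0,Q=0): P(P|Q) = (5/18)/(5/12) = 2/3;  -(5/18)·log₂(2/3) = 0.1625
  (P=0,Q=1): P(P|Q) = (1/3)/(1/2) = 2/3;  -(1/3)·log₂(2/3) = 0.1950
  (P=0,Q=2): P(P|Q) = (1/18)/(1/12) = 2/3;  -(1/18)·log₂(2/3) = 0.0325
  (P=1,Q=0): P(P|Q) = (5/36)/(5/12) = 1/3;  -(5/36)·log₂(1/3) = 0.2201
  (P=1,Q=1): P(P|Q) = (1/6)/(1/2) = 1/3;  -(1/6)·log₂(1/3) = 0.2642
  (P=1,Q=2): P(P|Q) = (1/36)/(1/12) = 1/3;  -(1/36)·log₂(1/3) = 0.0440
H(P|Q) = 0.1625 + 0.1950 + 0.0325 + 0.2201 + 0.2642 + 0.0440
  = 0.9183 bits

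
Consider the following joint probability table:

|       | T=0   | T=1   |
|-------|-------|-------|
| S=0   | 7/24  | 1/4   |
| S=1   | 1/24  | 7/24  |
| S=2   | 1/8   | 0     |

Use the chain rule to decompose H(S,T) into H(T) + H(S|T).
By the chain rule: H(S,T) = H(T) + H(S|T)

Marginal P(T) (column sums):
  P(T=0) = 7/24 + 1/24 + 1/8 = 11/24
  P(T=1) = 1/4 + 7/24 + 0 = 13/24
H(T) = -[(11/24)·log₂(11/24) + (13/24)·log₂(13/24)]
  = 0.5159 + 0.4791
  = 0.9950 bits
H(S|T) = -Σ P(S,T)·log₂ P(S|T), where P(S|T) = P(S,T) / P(T)
  (cells with P(S,T) = 0 contribute 0)
  (S=0,T=0): P(S|T) = (7/24)/(11/24) = 7/11;  -(7/24)·log₂(7/11) = 0.1902
  (S=0,T=1): P(S|T) = (1/4)/(13/24) = 6/13;  -(1/4)·log₂(6/13) = 0.2789
  (S=1,T=0): P(S|T) = (1/24)/(11/24) = 1/11;  -(1/24)·log₂(1/11) = 0.1441
  (S=1,T=1): P(S|T) = (7/24)/(13/24) = 7/13;  -(7/24)·log₂(7/13) = 0.2605
  (S=2,T=0): P(S|T) = (1/8)/(11/24) = 3/11;  -(1/8)·log₂(3/11) = 0.2343
H(S|T) = 0.1902 + 0.2789 + 0.1441 + 0.2605 + 0.2343
  = 1.1080 bits

H(S,T) = H(T) + H(S|T) = 0.9950 + 1.1080 = 2.1030 bits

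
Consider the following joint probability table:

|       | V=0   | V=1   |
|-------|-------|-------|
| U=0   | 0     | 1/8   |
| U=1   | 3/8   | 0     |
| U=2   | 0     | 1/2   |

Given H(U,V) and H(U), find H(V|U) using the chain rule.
From the chain rule: H(U,V) = H(U) + H(V|U)
Therefore: H(V|U) = H(U,V) - H(U)

H(U,V) = -[(1/8)·log₂(1/8) + (3/8)·log₂(3/8) + (1/2)·log₂(1/2)]
  = 0.3750 + 0.5306 + 0.5000
  = 1.4056 bits
Marginal P(U) (row sums):
  P(U=0) = 0 + 1/8 = 1/8
  P(U=1) = 3/8 + 0 = 3/8
  P(U=2) = 0 + 1/2 = 1/2
H(U) = -[(1/8)·log₂(1/8) + (3/8)·log₂(3/8) + (1/2)·log₂(1/2)]
  = 0.3750 + 0.5306 + 0.5000
  = 1.4056 bits

H(V|U) = 1.4056 - 1.4056 = 0.0000 bits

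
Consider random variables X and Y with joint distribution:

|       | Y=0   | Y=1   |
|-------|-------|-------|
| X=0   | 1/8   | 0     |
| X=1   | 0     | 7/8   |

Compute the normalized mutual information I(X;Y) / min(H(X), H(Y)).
Marginal P(X) (row sums):
  P(X=0) = 1/8 + 0 = 1/8
  P(X=1) = 0 + 7/8 = 7/8
Marginal P(Y) (column sums):
  P(Y=0) = 1/8 + 0 = 1/8
  P(Y=1) = 0 + 7/8 = 7/8

H(X) = -[(1/8)·log₂(1/8) + (7/8)·log₂(7/8)]
  = 0.3750 + 0.1686
  = 0.5436 bits
H(Y) = -[(1/8)·log₂(1/8) + (7/8)·log₂(7/8)]
  = 0.3750 + 0.1686
  = 0.5436 bits
H(X,Y) = -[(1/8)·log₂(1/8) + (7/8)·log₂(7/8)]
  = 0.3750 + 0.1686
  = 0.5436 bits

I(X;Y) = H(X) + H(Y) - H(X,Y)
  = 0.5436 + 0.5436 - 0.5436
  = 0.5436 bits

min(H(X), H(Y)) = min(0.5436, 0.5436) = 0.5436 bits
Normalized MI = 0.5436 / 0.5436 = 1.0000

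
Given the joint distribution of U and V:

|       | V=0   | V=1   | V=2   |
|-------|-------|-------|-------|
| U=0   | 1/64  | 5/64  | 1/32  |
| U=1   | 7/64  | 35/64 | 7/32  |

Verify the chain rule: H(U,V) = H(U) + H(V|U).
Left side:
H(U,V) = -[(1/64)·log₂(1/64) + (5/64)·log₂(5/64) + (1/32)·log₂(1/32) + (7/64)·log₂(7/64) + (35/64)·log₂(35/64) + (7/32)·log₂(7/32)]
  = 0.0938 + 0.2873 + 0.1563 + 0.3492 + 0.4762 + 0.4796
  = 1.8424 bits

Right side:
Marginal P(U) (row sums):
  P(U=0) = 1/64 + 5/64 + 1/32 = 1/8
  P(U=1) = 7/64 + 35/64 + 7/32 = 7/8
H(U) = -[(1/8)·log₂(1/8) + (7/8)·log₂(7/8)]
  = 0.3750 + 0.1686
  = 0.5436 bits
H(V|U) = -Σ P(U,V)·log₂ P(V|U), where P(V|U) = P(U,V) / P(U)
  (U=0,V=0): P(V|U) = (1/64)/(1/8) = 1/8;  -(1/64)·log₂(1/8) = 0.0469
  (U=0,V=1): P(V|U) = (5/64)/(1/8) = 5/8;  -(5/64)·log₂(5/8) = 0.0530
  (U=0,V=2): P(V|U) = (1/32)/(1/8) = 1/4;  -(1/32)·log₂(1/4) = 0.0625
  (U=1,V=0): P(V|U) = (7/64)/(7/8) = 1/8;  -(7/64)·log₂(1/8) = 0.3281
  (U=1,V=1): P(V|U) = (35/64)/(7/8) = 5/8;  -(35/64)·log₂(5/8) = 0.3708
  (U=1,V=2): P(V|U) = (7/32)/(7/8) = 1/4;  -(7/32)·log₂(1/4) = 0.4375
H(V|U) = 0.0469 + 0.0530 + 0.0625 + 0.3281 + 0.3708 + 0.4375
  = 1.2988 bits
H(U) + H(V|U) = 0.5436 + 1.2988 = 1.8424 bits

Both sides equal 1.8424 bits, so the chain rule holds ✓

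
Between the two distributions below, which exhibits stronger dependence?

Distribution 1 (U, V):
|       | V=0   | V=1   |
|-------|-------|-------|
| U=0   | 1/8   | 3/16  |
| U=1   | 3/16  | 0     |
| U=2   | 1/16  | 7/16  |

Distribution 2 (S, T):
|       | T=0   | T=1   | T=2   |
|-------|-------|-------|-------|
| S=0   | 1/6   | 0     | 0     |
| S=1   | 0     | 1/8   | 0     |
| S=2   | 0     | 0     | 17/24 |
Distribution 1 (U, V):
Marginal P(U) (row sums):
  P(U=0) = 1/8 + 3/16 = 5/16
  P(U=1) = 3/16 + 0 = 3/16
  P(U=2) = 1/16 + 7/16 = 1/2
Marginal P(V) (column sums):
  P(V=0) = 1/8 + 3/16 + 1/16 = 3/8
  P(V=1) = 3/16 + 0 + 7/16 = 5/8

H(U) = -[(5/16)·log₂(5/16) + (3/16)·log₂(3/16) + (1/2)·log₂(1/2)]
  = 0.5244 + 0.4528 + 0.5000
  = 1.4772 bits
H(V) = -[(3/8)·log₂(3/8) + (5/8)·log₂(5/8)]
  = 0.5306 + 0.4238
  = 0.9544 bits
H(U,V) = -[(1/8)·log₂(1/8) + (3/16)·log₂(3/16) + (3/16)·log₂(3/16) + (1/16)·log₂(1/16) + (7/16)·log₂(7/16)]
  = 0.3750 + 0.4528 + 0.4528 + 0.2500 + 0.5218
  = 2.0524 bits

I(U;V) = H(U) + H(V) - H(U,V)
  = 1.4772 + 0.9544 - 2.0524
  = 0.3792 bits

Distribution 2 (S, T):
Marginal P(S) (row sums):
  P(S=0) = 1/6 + 0 + 0 = 1/6
  P(S=1) = 0 + 1/8 + 0 = 1/8
  P(S=2) = 0 + 0 + 17/24 = 17/24
Marginal P(T) (column sums):
  P(T=0) = 1/6 + 0 + 0 = 1/6
  P(T=1) = 0 + 1/8 + 0 = 1/8
  P(T=2) = 0 + 0 + 17/24 = 17/24

H(S) = -[(1/6)·log₂(1/6) + (1/8)·log₂(1/8) + (17/24)·log₂(17/24)]
  = 0.4308 + 0.3750 + 0.3524
  = 1.1582 bits
H(T) = -[(1/6)·log₂(1/6) + (1/8)·log₂(1/8) + (17/24)·log₂(17/24)]
  = 0.4308 + 0.3750 + 0.3524
  = 1.1582 bits
H(S,T) = -[(1/6)·log₂(1/6) + (1/8)·log₂(1/8) + (17/24)·log₂(17/24)]
  = 0.4308 + 0.3750 + 0.3524
  = 1.1582 bits

I(S;T) = H(S) + H(T) - H(S,T)
  = 1.1582 + 1.1582 - 1.1582
  = 1.1582 bits

I(S;T) = 1.1582 bits > I(U;V) = 0.3792 bits, so (S, T) has the higher mutual information (stronger dependence).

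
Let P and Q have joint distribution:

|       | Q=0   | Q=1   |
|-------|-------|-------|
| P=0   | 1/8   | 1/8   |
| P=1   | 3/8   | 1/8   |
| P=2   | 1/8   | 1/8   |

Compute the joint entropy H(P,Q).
H(P,Q) = -Σ P(P,Q) log₂ P(P,Q), summed over the non-zero cells:
H(P,Q) = -[(1/8)·log₂(1/8) + (1/8)·log₂(1/8) + (3/8)·log₂(3/8) + (1/8)·log₂(1/8) + (1/8)·log₂(1/8) + (1/8)·log₂(1/8)]
  = 0.3750 + 0.3750 + 0.5306 + 0.3750 + 0.3750 + 0.3750
  = 2.4056 bits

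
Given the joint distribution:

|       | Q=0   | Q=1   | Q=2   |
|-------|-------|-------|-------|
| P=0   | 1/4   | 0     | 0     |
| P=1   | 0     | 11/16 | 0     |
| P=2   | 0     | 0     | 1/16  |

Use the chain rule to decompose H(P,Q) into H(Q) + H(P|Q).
By the chain rule: H(P,Q) = H(Q) + H(P|Q)

Marginal P(Q) (column sums):
  P(Q=0) = 1/4 + 0 + 0 = 1/4
  P(Q=1) = 0 + 11/16 + 0 = 11/16
  P(Q=2) = 0 + 0 + 1/16 = 1/16
H(Q) = -[(1/4)·log₂(1/4) + (11/16)·log₂(11/16) + (1/16)·log₂(1/16)]
  = 0.5000 + 0.3716 + 0.2500
  = 1.1216 bits
H(P|Q) = -Σ P(P,Q)·log₂ P(P|Q), where P(P|Q) = P(P,Q) / P(Q)
  (cells with P(P,Q) = 0 contribute 0)
  (P=0,Q=0): P(P|Q) = (1/4)/(1/4) = 1;  -(1/4)·log₂(1) = 0.0000
  (P=1,Q=1): P(P|Q) = (11/16)/(11/16) = 1;  -(11/16)·log₂(1) = 0.0000
  (P=2,Q=2): P(P|Q) = (1/16)/(1/16) = 1;  -(1/16)·log₂(1) = 0.0000
H(P|Q) = 0.0000 + 0.0000 + 0.0000
  = 0.0000 bits

H(P,Q) = H(Q) + H(P|Q) = 1.1216 + 0.0000 = 1.1216 bits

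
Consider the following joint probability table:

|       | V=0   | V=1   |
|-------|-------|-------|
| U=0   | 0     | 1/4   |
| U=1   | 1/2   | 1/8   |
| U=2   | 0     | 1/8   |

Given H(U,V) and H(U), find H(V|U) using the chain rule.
From the chain rule: H(U,V) = H(U) + H(V|U)
Therefore: H(V|U) = H(U,V) - H(U)

H(U,V) = -[(1/4)·log₂(1/4) + (1/2)·log₂(1/2) + (1/8)·log₂(1/8) + (1/8)·log₂(1/8)]
  = 0.5000 + 0.5000 + 0.3750 + 0.3750
  = 1.7500 bits
Marginal P(U) (row sums):
  P(U=0) = 0 + 1/4 = 1/4
  P(U=1) = 1/2 + 1/8 = 5/8
  P(U=2) = 0 + 1/8 = 1/8
H(U) = -[(1/4)·log₂(1/4) + (5/8)·log₂(5/8) + (1/8)·log₂(1/8)]
  = 0.5000 + 0.4238 + 0.3750
  = 1.2988 bits

H(V|U) = 1.7500 - 1.2988 = 0.4512 bits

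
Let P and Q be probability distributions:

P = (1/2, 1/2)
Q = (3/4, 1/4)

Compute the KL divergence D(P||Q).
D(P||Q) = Σ P(i) log₂(P(i)/Q(i))
  i=0: (1/2) × log₂((1/2)/(3/4)) = (1/2) × log₂(2/3) = -0.2925
  i=1: (1/2) × log₂((1/2)/(1/4)) = (1/2) × log₂(2) = 0.5000
D(P||Q) = -0.2925 + 0.5000
  = 0.2075 bits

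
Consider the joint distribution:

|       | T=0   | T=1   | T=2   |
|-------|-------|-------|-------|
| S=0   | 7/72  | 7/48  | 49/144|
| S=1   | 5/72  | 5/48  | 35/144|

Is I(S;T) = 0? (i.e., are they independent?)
Marginal P(S) (row sums):
  P(S=0) = 7/72 + 7/48 + 49/144 = 7/12
  P(S=1) = 5/72 + 5/48 + 35/144 = 5/12
Marginal P(T) (column sums):
  P(T=0) = 7/72 + 5/72 = 1/6
  P(T=1) = 7/48 + 5/48 = 1/4
  P(T=2) = 49/144 + 35/144 = 7/12

S and T are independent iff P(S=i,T=j) = P(S=i)·P(T=j) for every cell.
  P(S=0)·P(T=0) = 7/12 × 1/6 = 7/72 = P(S=0,T=0) ✓
  P(S=0)·P(T=1) = 7/12 × 1/4 = 7/48 = P(S=0,T=1) ✓
  P(S=0)·P(T=2) = 7/12 × 7/12 = 49/144 = P(S=0,T=2) ✓
  P(S=1)·P(T=0) = 5/12 × 1/6 = 5/72 = P(S=1,T=0) ✓
  P(S=1)·P(T=1) = 5/12 × 1/4 = 5/48 = P(S=1,T=1) ✓
  P(S=1)·P(T=2) = 5/12 × 7/12 = 35/144 = P(S=1,T=2) ✓

Yes, S and T are independent: every cell factors, so I(S;T) = 0 bits.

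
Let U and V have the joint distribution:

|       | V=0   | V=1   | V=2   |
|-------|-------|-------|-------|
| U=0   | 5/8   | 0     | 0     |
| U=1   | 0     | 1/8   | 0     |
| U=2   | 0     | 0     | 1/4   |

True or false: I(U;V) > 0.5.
Marginal P(U) (row sums):
  P(U=0) = 5/8 + 0 + 0 = 5/8
  P(U=1) = 0 + 1/8 + 0 = 1/8
  P(U=2) = 0 + 0 + 1/4 = 1/4
Marginal P(V) (column sums):
  P(V=0) = 5/8 + 0 + 0 = 5/8
  P(V=1) = 0 + 1/8 + 0 = 1/8
  P(V=2) = 0 + 0 + 1/4 = 1/4

H(U) = -[(5/8)·log₂(5/8) + (1/8)·log₂(1/8) + (1/4)·log₂(1/4)]
  = 0.4238 + 0.3750 + 0.5000
  = 1.2988 bits
H(V) = -[(5/8)·log₂(5/8) + (1/8)·log₂(1/8) + (1/4)·log₂(1/4)]
  = 0.4238 + 0.3750 + 0.5000
  = 1.2988 bits
H(U,V) = -[(5/8)·log₂(5/8) + (1/8)·log₂(1/8) + (1/4)·log₂(1/4)]
  = 0.4238 + 0.3750 + 0.5000
  = 1.2988 bits

I(U;V) = H(U) + H(V) - H(U,V)
  = 1.2988 + 1.2988 - 1.2988
  = 1.2988 bits

True. I(U;V) = 1.2988 bits, which is > 0.5 bits.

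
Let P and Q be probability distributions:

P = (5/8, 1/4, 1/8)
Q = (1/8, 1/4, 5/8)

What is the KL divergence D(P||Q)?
D(P||Q) = Σ P(i) log₂(P(i)/Q(i))
  i=0: (5/8) × log₂((5/8)/(1/8)) = (5/8) × log₂(5) = 1.4512
  i=1: (1/4) × log₂((1/4)/(1/4)) = (1/4) × log₂(1) = 0.0000
  i=2: (1/8) × log₂((1/8)/(5/8)) = (1/8) × log₂(1/5) = -0.2902
D(P||Q) = 1.4512 + 0.0000 - 0.2902
  = 1.1610 bits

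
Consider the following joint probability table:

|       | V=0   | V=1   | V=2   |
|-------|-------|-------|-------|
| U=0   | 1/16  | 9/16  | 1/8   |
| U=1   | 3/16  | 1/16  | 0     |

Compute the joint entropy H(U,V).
H(U,V) = -Σ P(U,V) log₂ P(U,V), summed over the non-zero cells:
H(U,V) = -[(1/16)·log₂(1/16) + (9/16)·log₂(9/16) + (1/8)·log₂(1/8) + (3/16)·log₂(3/16) + (1/16)·log₂(1/16)]
  = 0.2500 + 0.4669 + 0.3750 + 0.4528 + 0.2500
  = 1.7947 bits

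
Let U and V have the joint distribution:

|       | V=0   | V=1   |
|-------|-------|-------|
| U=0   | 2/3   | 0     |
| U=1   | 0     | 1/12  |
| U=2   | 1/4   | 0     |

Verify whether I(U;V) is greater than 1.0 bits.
Marginal P(U) (row sums):
  P(U=0) = 2/3 + 0 = 2/3
  P(U=1) = 0 + 1/12 = 1/12
  P(U=2) = 1/4 + 0 = 1/4
Marginal P(V) (column sums):
  P(V=0) = 2/3 + 0 + 1/4 = 11/12
  P(V=1) = 0 + 1/12 + 0 = 1/12

H(U) = -[(2/3)·log₂(2/3) + (1/12)·log₂(1/12) + (1/4)·log₂(1/4)]
  = 0.3900 + 0.2987 + 0.5000
  = 1.1887 bits
H(V) = -[(11/12)·log₂(11/12) + (1/12)·log₂(1/12)]
  = 0.1151 + 0.2987
  = 0.4138 bits
H(U,V) = -[(2/3)·log₂(2/3) + (1/12)·log₂(1/12) + (1/4)·log₂(1/4)]
  = 0.3900 + 0.2987 + 0.5000
  = 1.1887 bits

I(U;V) = H(U) + H(V) - H(U,V)
  = 1.1887 + 0.4138 - 1.1887
  = 0.4138 bits

No. I(U;V) = 0.4138 bits, which is ≤ 1.0 bits.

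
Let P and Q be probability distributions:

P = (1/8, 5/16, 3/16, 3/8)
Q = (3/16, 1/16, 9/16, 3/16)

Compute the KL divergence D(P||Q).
D(P||Q) = Σ P(i) log₂(P(i)/Q(i))
  i=0: (1/8) × log₂((1/8)/(3/16)) = (1/8) × log₂(2/3) = -0.0731
  i=1: (5/16) × log₂((5/16)/(1/16)) = (5/16) × log₂(5) = 0.7256
  i=2: (3/16) × log₂((3/16)/(9/16)) = (3/16) × log₂(1/3) = -0.2972
  i=3: (3/8) × log₂((3/8)/(3/16)) = (3/8) × log₂(2) = 0.3750
D(P||Q) = -0.0731 + 0.7256 - 0.2972 + 0.3750
  = 0.7303 bits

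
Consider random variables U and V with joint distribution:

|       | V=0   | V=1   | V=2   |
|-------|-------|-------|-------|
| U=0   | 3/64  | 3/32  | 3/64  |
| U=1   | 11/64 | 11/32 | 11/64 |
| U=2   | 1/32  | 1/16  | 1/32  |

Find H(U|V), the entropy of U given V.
Marginal P(V) (column sums):
  P(V=0) = 3/64 + 11/64 + 1/32 = 1/4
  P(V=1) = 3/32 + 11/32 + 1/16 = 1/2
  P(V=2) = 3/64 + 11/64 + 1/32 = 1/4

H(U|V) = -Σ P(U,V)·log₂ P(U|V), where P(U|V) = P(U,V) / P(V)
  (U=0,V=0): P(U|V) = (3/64)/(1/4) = 3/16;  -(3/64)·log₂(3/16) = 0.1132
  (U=0,V=1): P(U|V) = (3/32)/(1/2) = 3/16;  -(3/32)·log₂(3/16) = 0.2264
  (U=0,V=2): P(U|V) = (3/64)/(1/4) = 3/16;  -(3/64)·log₂(3/16) = 0.1132
  (U=1,V=0): P(U|V) = (11/64)/(1/4) = 11/16;  -(11/64)·log₂(11/16) = 0.0929
  (U=1,V=1): P(U|V) = (11/32)/(1/2) = 11/16;  -(11/32)·log₂(11/16) = 0.1858
  (U=1,V=2): P(U|V) = (11/64)/(1/4) = 11/16;  -(11/64)·log₂(11/16) = 0.0929
  (U=2,V=0): P(U|V) = (1/32)/(1/4) = 1/8;  -(1/32)·log₂(1/8) = 0.0938
  (U=2,V=1): P(U|V) = (1/16)/(1/2) = 1/8;  -(1/16)·log₂(1/8) = 0.1875
  (U=2,V=2): P(U|V) = (1/32)/(1/4) = 1/8;  -(1/32)·log₂(1/8) = 0.0938
H(U|V) = 0.1132 + 0.2264 + 0.1132 + 0.0929 + 0.1858 + 0.0929 + 0.0938 + 0.1875 + 0.0938
  = 1.1995 bits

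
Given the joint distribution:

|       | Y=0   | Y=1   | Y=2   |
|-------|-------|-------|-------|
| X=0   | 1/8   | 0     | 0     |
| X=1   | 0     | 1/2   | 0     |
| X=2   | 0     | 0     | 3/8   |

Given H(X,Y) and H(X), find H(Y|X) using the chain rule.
From the chain rule: H(X,Y) = H(X) + H(Y|X)
Therefore: H(Y|X) = H(X,Y) - H(X)

H(X,Y) = -[(1/8)·log₂(1/8) + (1/2)·log₂(1/2) + (3/8)·log₂(3/8)]
  = 0.3750 + 0.5000 + 0.5306
  = 1.4056 bits
Marginal P(X) (row sums):
  P(X=0) = 1/8 + 0 + 0 = 1/8
  P(X=1) = 0 + 1/2 + 0 = 1/2
  P(X=2) = 0 + 0 + 3/8 = 3/8
H(X) = -[(1/8)·log₂(1/8) + (1/2)·log₂(1/2) + (3/8)·log₂(3/8)]
  = 0.3750 + 0.5000 + 0.5306
  = 1.4056 bits

H(Y|X) = 1.4056 - 1.4056 = 0.0000 bits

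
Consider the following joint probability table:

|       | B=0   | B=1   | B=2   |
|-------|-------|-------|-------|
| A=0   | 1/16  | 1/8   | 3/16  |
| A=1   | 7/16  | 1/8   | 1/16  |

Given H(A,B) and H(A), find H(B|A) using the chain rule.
From the chain rule: H(A,B) = H(A) + H(B|A)
Therefore: H(B|A) = H(A,B) - H(A)

H(A,B) = -[(1/16)·log₂(1/16) + (1/8)·log₂(1/8) + (3/16)·log₂(3/16) + (7/16)·log₂(7/16) + (1/8)·log₂(1/8) + (1/16)·log₂(1/16)]
  = 0.2500 + 0.3750 + 0.4528 + 0.5218 + 0.3750 + 0.2500
  = 2.2246 bits
Marginal P(A) (row sums):
  P(A=0) = 1/16 + 1/8 + 3/16 = 3/8
  P(A=1) = 7/16 + 1/8 + 1/16 = 5/8
H(A) = -[(3/8)·log₂(3/8) + (5/8)·log₂(5/8)]
  = 0.5306 + 0.4238
  = 0.9544 bits

H(B|A) = 2.2246 - 0.9544 = 1.2702 bits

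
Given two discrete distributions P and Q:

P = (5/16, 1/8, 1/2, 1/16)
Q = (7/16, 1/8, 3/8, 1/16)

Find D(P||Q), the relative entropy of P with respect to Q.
D(P||Q) = Σ P(i) log₂(P(i)/Q(i))
  i=0: (5/16) × log₂((5/16)/(7/16)) = (5/16) × log₂(5/7) = -0.1517
  i=1: (1/8) × log₂((1/8)/(1/8)) = (1/8) × log₂(1) = 0.0000
  i=2: (1/2) × log₂((1/2)/(3/8)) = (1/2) × log₂(4/3) = 0.2075
  i=3: (1/16) × log₂((1/16)/(1/16)) = (1/16) × log₂(1) = 0.0000
D(P||Q) = -0.1517 + 0.0000 + 0.2075 + 0.0000
  = 0.0558 bits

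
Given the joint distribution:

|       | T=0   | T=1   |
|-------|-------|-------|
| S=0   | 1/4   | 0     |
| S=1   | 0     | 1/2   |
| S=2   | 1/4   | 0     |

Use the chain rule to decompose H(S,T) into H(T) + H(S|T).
By the chain rule: H(S,T) = H(T) + H(S|T)

Marginal P(T) (column sums):
  P(T=0) = 1/4 + 0 + 1/4 = 1/2
  P(T=1) = 0 + 1/2 + 0 = 1/2
H(T) = -[(1/2)·log₂(1/2) + (1/2)·log₂(1/2)]
  = 0.5000 + 0.5000
  = 1.0000 bits
H(S|T) = -Σ P(S,T)·log₂ P(S|T), where P(S|T) = P(S,T) / P(T)
  (cells with P(S,T) = 0 contribute 0)
  (S=0,T=0): P(S|T) = (1/4)/(1/2) = 1/2;  -(1/4)·log₂(1/2) = 0.2500
  (S=1,T=1): P(S|T) = (1/2)/(1/2) = 1;  -(1/2)·log₂(1) = 0.0000
  (S=2,T=0): P(S|T) = (1/4)/(1/2) = 1/2;  -(1/4)·log₂(1/2) = 0.2500
H(S|T) = 0.2500 + 0.0000 + 0.2500
  = 0.5000 bits

H(S,T) = H(T) + H(S|T) = 1.0000 + 0.5000 = 1.5000 bits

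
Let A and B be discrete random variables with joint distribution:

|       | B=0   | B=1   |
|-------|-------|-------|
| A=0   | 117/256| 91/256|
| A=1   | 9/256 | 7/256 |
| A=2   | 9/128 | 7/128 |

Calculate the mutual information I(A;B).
Marginal P(A) (row sums):
  P(A=0) = 117/256 + 91/256 = 13/16
  P(A=1) = 9/256 + 7/256 = 1/16
  P(A=2) = 9/128 + 7/128 = 1/8
Marginal P(B) (column sums):
  P(B=0) = 117/256 + 9/256 + 9/128 = 9/16
  P(B=1) = 91/256 + 7/256 + 7/128 = 7/16

H(A) = -[(13/16)·log₂(13/16) + (1/16)·log₂(1/16) + (1/8)·log₂(1/8)]
  = 0.2434 + 0.2500 + 0.3750
  = 0.8684 bits
H(B) = -[(9/16)·log₂(9/16) + (7/16)·log₂(7/16)]
  = 0.4669 + 0.5218
  = 0.9887 bits
H(A,B) = -[(117/256)·log₂(117/256) + (91/256)·log₂(91/256) + (9/256)·log₂(9/256) + (7/256)·log₂(7/256) + (9/128)·log₂(9/128) + (7/128)·log₂(7/128)]
  = 0.5163 + 0.5304 + 0.1698 + 0.1420 + 0.2693 + 0.2293
  = 1.8571 bits

I(A;B) = H(A) + H(B) - H(A,B)
  = 0.8684 + 0.9887 - 1.8571
  = 0.0000 bits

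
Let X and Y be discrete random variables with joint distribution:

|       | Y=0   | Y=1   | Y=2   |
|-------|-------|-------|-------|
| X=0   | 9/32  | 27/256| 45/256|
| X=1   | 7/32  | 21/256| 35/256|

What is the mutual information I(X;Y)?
Marginal P(X) (row sums):
  P(X=0) = 9/32 + 27/256 + 45/256 = 9/16
  P(X=1) = 7/32 + 21/256 + 35/256 = 7/16
Marginal P(Y) (column sums):
  P(Y=0) = 9/32 + 7/32 = 1/2
  P(Y=1) = 27/256 + 21/256 = 3/16
  P(Y=2) = 45/256 + 35/256 = 5/16

H(X) = -[(9/16)·log₂(9/16) + (7/16)·log₂(7/16)]
  = 0.4669 + 0.5218
  = 0.9887 bits
H(Y) = -[(1/2)·log₂(1/2) + (3/16)·log₂(3/16) + (5/16)·log₂(5/16)]
  = 0.5000 + 0.4528 + 0.5244
  = 1.4772 bits
H(X,Y) = -[(9/32)·log₂(9/32) + (27/256)·log₂(27/256) + (45/256)·log₂(45/256) + (7/32)·log₂(7/32) + (21/256)·log₂(21/256) + (35/256)·log₂(35/256)]
  = 0.5147 + 0.3423 + 0.4409 + 0.4796 + 0.2959 + 0.3925
  = 2.4659 bits

I(X;Y) = H(X) + H(Y) - H(X,Y)
  = 0.9887 + 1.4772 - 2.4659
  = 0.0000 bits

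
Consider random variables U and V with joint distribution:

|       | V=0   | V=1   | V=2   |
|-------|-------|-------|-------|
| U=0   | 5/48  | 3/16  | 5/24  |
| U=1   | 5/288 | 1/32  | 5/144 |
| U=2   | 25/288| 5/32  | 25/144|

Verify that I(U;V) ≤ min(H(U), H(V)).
Marginal P(U) (row sums):
  P(U=0) = 5/48 + 3/16 + 5/24 = 1/2
  P(U=1) = 5/288 + 1/32 + 5/144 = 1/12
  P(U=2) = 25/288 + 5/32 + 25/144 = 5/12
Marginal P(V) (column sums):
  P(V=0) = 5/48 + 5/288 + 25/288 = 5/24
  P(V=1) = 3/16 + 1/32 + 5/32 = 3/8
  P(V=2) = 5/24 + 5/144 + 25/144 = 5/12

H(U) = -[(1/2)·log₂(1/2) + (1/12)·log₂(1/12) + (5/12)·log₂(5/12)]
  = 0.5000 + 0.2987 + 0.5263
  = 1.3250 bits
H(V) = -[(5/24)·log₂(5/24) + (3/8)·log₂(3/8) + (5/12)·log₂(5/12)]
  = 0.4715 + 0.5306 + 0.5263
  = 1.5284 bits
H(U,V) = -[(5/48)·log₂(5/48) + (3/16)·log₂(3/16) + (5/24)·log₂(5/24) + (5/288)·log₂(5/288) + (1/32)·log₂(1/32) + (5/144)·log₂(5/144) + (25/288)·log₂(25/288) + (5/32)·log₂(5/32) + (25/144)·log₂(25/144)]
  = 0.3399 + 0.4528 + 0.4715 + 0.1015 + 0.1563 + 0.1683 + 0.3061 + 0.4184 + 0.4386
  = 2.8534 bits

I(U;V) = H(U) + H(V) - H(U,V)
  = 1.3250 + 1.5284 - 2.8534
  = 0.0000 bits

min(H(U), H(V)) = min(1.3250, 1.5284) = 1.3250 bits
Since 0.0000 ≤ 1.3250, the bound is satisfied ✓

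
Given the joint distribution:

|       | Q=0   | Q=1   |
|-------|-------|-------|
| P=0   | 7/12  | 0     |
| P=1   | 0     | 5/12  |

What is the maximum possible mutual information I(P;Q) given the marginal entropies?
The upper bound on mutual information is I(P;Q) ≤ min(H(P), H(Q)).

Marginal P(P) (row sums):
  P(P=0) = 7/12 + 0 = 7/12
  P(P=1) = 0 + 5/12 = 5/12
Marginal P(Q) (column sums):
  P(Q=0) = 7/12 + 0 = 7/12
  P(Q=1) = 0 + 5/12 = 5/12

H(P) = -[(7/12)·log₂(7/12) + (5/12)·log₂(5/12)]
  = 0.4536 + 0.5263
  = 0.9799 bits
H(Q) = -[(7/12)·log₂(7/12) + (5/12)·log₂(5/12)]
  = 0.4536 + 0.5263
  = 0.9799 bits

Maximum possible I(P;Q) = min(0.9799, 0.9799) = 0.9799 bits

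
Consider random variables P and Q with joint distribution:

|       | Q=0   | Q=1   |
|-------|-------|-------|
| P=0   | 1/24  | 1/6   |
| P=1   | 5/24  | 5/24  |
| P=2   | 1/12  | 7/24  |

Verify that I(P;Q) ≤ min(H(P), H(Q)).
Marginal P(P) (row sums):
  P(P=0) = 1/24 + 1/6 = 5/24
  P(P=1) = 5/24 + 5/24 = 5/12
  P(P=2) = 1/12 + 7/24 = 3/8
Marginal P(Q) (column sums):
  P(Q=0) = 1/24 + 5/24 + 1/12 = 1/3
  P(Q=1) = 1/6 + 5/24 + 7/24 = 2/3

H(P) = -[(5/24)·log₂(5/24) + (5/12)·log₂(5/12) + (3/8)·log₂(3/8)]
  = 0.4715 + 0.5263 + 0.5306
  = 1.5284 bits
H(Q) = -[(1/3)·log₂(1/3) + (2/3)·log₂(2/3)]
  = 0.5283 + 0.3900
  = 0.9183 bits
H(P,Q) = -[(1/24)·log₂(1/24) + (1/6)·log₂(1/6) + (5/24)·log₂(5/24) + (5/24)·log₂(5/24) + (1/12)·log₂(1/12) + (7/24)·log₂(7/24)]
  = 0.1910 + 0.4308 + 0.4715 + 0.4715 + 0.2987 + 0.5185
  = 2.3820 bits

I(P;Q) = H(P) + H(Q) - H(P,Q)
  = 1.5284 + 0.9183 - 2.3820
  = 0.0647 bits

min(H(P), H(Q)) = min(1.5284, 0.9183) = 0.9183 bits
Since 0.0647 ≤ 0.9183, the bound is satisfied ✓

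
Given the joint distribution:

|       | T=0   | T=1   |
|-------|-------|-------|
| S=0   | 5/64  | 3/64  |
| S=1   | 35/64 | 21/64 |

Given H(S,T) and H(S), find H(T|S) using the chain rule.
From the chain rule: H(S,T) = H(S) + H(T|S)
Therefore: H(T|S) = H(S,T) - H(S)

H(S,T) = -[(5/64)·log₂(5/64) + (3/64)·log₂(3/64) + (35/64)·log₂(35/64) + (21/64)·log₂(21/64)]
  = 0.2873 + 0.2070 + 0.4762 + 0.5275
  = 1.4980 bits
Marginal P(S) (row sums):
  P(S=0) = 5/64 + 3/64 = 1/8
  P(S=1) = 35/64 + 21/64 = 7/8
H(S) = -[(1/8)·log₂(1/8) + (7/8)·log₂(7/8)]
  = 0.3750 + 0.1686
  = 0.5436 bits

H(T|S) = 1.4980 - 0.5436 = 0.9544 bits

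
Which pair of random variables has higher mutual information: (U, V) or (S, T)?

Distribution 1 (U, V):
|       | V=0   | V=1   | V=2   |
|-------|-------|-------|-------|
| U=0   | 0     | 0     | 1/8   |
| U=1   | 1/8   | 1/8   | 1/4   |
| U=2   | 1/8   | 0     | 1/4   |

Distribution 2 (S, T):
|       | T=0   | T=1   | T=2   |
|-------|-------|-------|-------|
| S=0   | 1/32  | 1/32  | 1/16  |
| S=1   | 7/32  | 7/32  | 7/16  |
Distribution 1 (U, V):
Marginal P(U) (row sums):
  P(U=0) = 0 + 0 + 1/8 = 1/8
  P(U=1) = 1/8 + 1/8 + 1/4 = 1/2
  P(U=2) = 1/8 + 0 + 1/4 = 3/8
Marginal P(V) (column sums):
  P(V=0) = 0 + 1/8 + 1/8 = 1/4
  P(V=1) = 0 + 1/8 + 0 = 1/8
  P(V=2) = 1/8 + 1/4 + 1/4 = 5/8

H(U) = -[(1/8)·log₂(1/8) + (1/2)·log₂(1/2) + (3/8)·log₂(3/8)]
  = 0.3750 + 0.5000 + 0.5306
  = 1.4056 bits
H(V) = -[(1/4)·log₂(1/4) + (1/8)·log₂(1/8) + (5/8)·log₂(5/8)]
  = 0.5000 + 0.3750 + 0.4238
  = 1.2988 bits
H(U,V) = -[(1/8)·log₂(1/8) + (1/8)·log₂(1/8) + (1/8)·log₂(1/8) + (1/4)·log₂(1/4) + (1/8)·log₂(1/8) + (1/4)·log₂(1/4)]
  = 0.3750 + 0.3750 + 0.3750 + 0.5000 + 0.3750 + 0.5000
  = 2.5000 bits

I(U;V) = H(U) + H(V) - H(U,V)
  = 1.4056 + 1.2988 - 2.5000
  = 0.2044 bits

Distribution 2 (S, T):
Marginal P(S) (row sums):
  P(S=0) = 1/32 + 1/32 + 1/16 = 1/8
  P(S=1) = 7/32 + 7/32 + 7/16 = 7/8
Marginal P(T) (column sums):
  P(T=0) = 1/32 + 7/32 = 1/4
  P(T=1) = 1/32 + 7/32 = 1/4
  P(T=2) = 1/16 + 7/16 = 1/2

H(S) = -[(1/8)·log₂(1/8) + (7/8)·log₂(7/8)]
  = 0.3750 + 0.1686
  = 0.5436 bits
H(T) = -[(1/4)·log₂(1/4) + (1/4)·log₂(1/4) + (1/2)·log₂(1/2)]
  = 0.5000 + 0.5000 + 0.5000
  = 1.5000 bits
H(S,T) = -[(1/32)·log₂(1/32) + (1/32)·log₂(1/32) + (1/16)·log₂(1/16) + (7/32)·log₂(7/32) + (7/32)·log₂(7/32) + (7/16)·log₂(7/16)]
  = 0.1563 + 0.1563 + 0.2500 + 0.4796 + 0.4796 + 0.5218
  = 2.0436 bits

I(S;T) = H(S) + H(T) - H(S,T)
  = 0.5436 + 1.5000 - 2.0436
  = 0.0000 bits

I(U;V) = 0.2044 bits > I(S;T) = 0.0000 bits, so (U, V) has the higher mutual information (stronger dependence).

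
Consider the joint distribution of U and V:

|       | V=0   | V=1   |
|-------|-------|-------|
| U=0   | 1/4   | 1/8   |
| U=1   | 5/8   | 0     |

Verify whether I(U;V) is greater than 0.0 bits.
Marginal P(U) (row sums):
  P(U=0) = 1/4 + 1/8 = 3/8
  P(U=1) = 5/8 + 0 = 5/8
Marginal P(V) (column sums):
  P(V=0) = 1/4 + 5/8 = 7/8
  P(V=1) = 1/8 + 0 = 1/8

H(U) = -[(3/8)·log₂(3/8) + (5/8)·log₂(5/8)]
  = 0.5306 + 0.4238
  = 0.9544 bits
H(V) = -[(7/8)·log₂(7/8) + (1/8)·log₂(1/8)]
  = 0.1686 + 0.3750
  = 0.5436 bits
H(U,V) = -[(1/4)·log₂(1/4) + (1/8)·log₂(1/8) + (5/8)·log₂(5/8)]
  = 0.5000 + 0.3750 + 0.4238
  = 1.2988 bits

I(U;V) = H(U) + H(V) - H(U,V)
  = 0.9544 + 0.5436 - 1.2988
  = 0.1992 bits

Yes. I(U;V) = 0.1992 bits, which is > 0.0 bits.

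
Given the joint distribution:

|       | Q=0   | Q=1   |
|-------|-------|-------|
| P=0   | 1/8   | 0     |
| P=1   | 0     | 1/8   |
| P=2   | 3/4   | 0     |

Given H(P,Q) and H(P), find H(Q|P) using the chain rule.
From the chain rule: H(P,Q) = H(P) + H(Q|P)
Therefore: H(Q|P) = H(P,Q) - H(P)

H(P,Q) = -[(1/8)·log₂(1/8) + (1/8)·log₂(1/8) + (3/4)·log₂(3/4)]
  = 0.3750 + 0.3750 + 0.3113
  = 1.0613 bits
Marginal P(P) (row sums):
  P(P=0) = 1/8 + 0 = 1/8
  P(P=1) = 0 + 1/8 = 1/8
  P(P=2) = 3/4 + 0 = 3/4
H(P) = -[(1/8)·log₂(1/8) + (1/8)·log₂(1/8) + (3/4)·log₂(3/4)]
  = 0.3750 + 0.3750 + 0.3113
  = 1.0613 bits

H(Q|P) = 1.0613 - 1.0613 = 0.0000 bits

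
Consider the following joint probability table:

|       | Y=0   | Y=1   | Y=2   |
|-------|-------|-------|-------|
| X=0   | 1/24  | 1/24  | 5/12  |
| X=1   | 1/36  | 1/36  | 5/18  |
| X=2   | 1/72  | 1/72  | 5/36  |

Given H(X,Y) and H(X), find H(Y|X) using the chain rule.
From the chain rule: H(X,Y) = H(X) + H(Y|X)
Therefore: H(Y|X) = H(X,Y) - H(X)

H(X,Y) = -[(1/24)·log₂(1/24) + (1/24)·log₂(1/24) + (5/12)·log₂(5/12) + (1/36)·log₂(1/36) + (1/36)·log₂(1/36) + (5/18)·log₂(5/18) + (1/72)·log₂(1/72) + (1/72)·log₂(1/72) + (5/36)·log₂(5/36)]
  = 0.1910 + 0.1910 + 0.5263 + 0.1436 + 0.1436 + 0.5133 + 0.0857 + 0.0857 + 0.3956
  = 2.2758 bits
Marginal P(X) (row sums):
  P(X=0) = 1/24 + 1/24 + 5/12 = 1/2
  P(X=1) = 1/36 + 1/36 + 5/18 = 1/3
  P(X=2) = 1/72 + 1/72 + 5/36 = 1/6
H(X) = -[(1/2)·log₂(1/2) + (1/3)·log₂(1/3) + (1/6)·log₂(1/6)]
  = 0.5000 + 0.5283 + 0.4308
  = 1.4591 bits

H(Y|X) = 2.2758 - 1.4591 = 0.8167 bits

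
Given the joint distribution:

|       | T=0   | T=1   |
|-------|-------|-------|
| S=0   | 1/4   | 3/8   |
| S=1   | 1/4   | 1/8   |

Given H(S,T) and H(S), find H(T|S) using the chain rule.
From the chain rule: H(S,T) = H(S) + H(T|S)
Therefore: H(T|S) = H(S,T) - H(S)

H(S,T) = -[(1/4)·log₂(1/4) + (3/8)·log₂(3/8) + (1/4)·log₂(1/4) + (1/8)·log₂(1/8)]
  = 0.5000 + 0.5306 + 0.5000 + 0.3750
  = 1.9056 bits
Marginal P(S) (row sums):
  P(S=0) = 1/4 + 3/8 = 5/8
  P(S=1) = 1/4 + 1/8 = 3/8
H(S) = -[(5/8)·log₂(5/8) + (3/8)·log₂(3/8)]
  = 0.4238 + 0.5306
  = 0.9544 bits

H(T|S) = 1.9056 - 0.9544 = 0.9512 bits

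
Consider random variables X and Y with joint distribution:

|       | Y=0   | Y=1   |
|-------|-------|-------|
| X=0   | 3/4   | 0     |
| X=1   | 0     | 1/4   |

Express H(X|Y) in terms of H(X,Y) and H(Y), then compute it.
H(X|Y) = H(X,Y) - H(Y)

Marginal P(Y) (column sums):
  P(Y=0) = 3/4 + 0 = 3/4
  P(Y=1) = 0 + 1/4 = 1/4

H(X,Y) = -[(3/4)·log₂(3/4) + (1/4)·log₂(1/4)]
  = 0.3113 + 0.5000
  = 0.8113 bits
H(Y) = -[(3/4)·log₂(3/4) + (1/4)·log₂(1/4)]
  = 0.3113 + 0.5000
  = 0.8113 bits

H(X|Y) = 0.8113 - 0.8113 = 0.0000 bits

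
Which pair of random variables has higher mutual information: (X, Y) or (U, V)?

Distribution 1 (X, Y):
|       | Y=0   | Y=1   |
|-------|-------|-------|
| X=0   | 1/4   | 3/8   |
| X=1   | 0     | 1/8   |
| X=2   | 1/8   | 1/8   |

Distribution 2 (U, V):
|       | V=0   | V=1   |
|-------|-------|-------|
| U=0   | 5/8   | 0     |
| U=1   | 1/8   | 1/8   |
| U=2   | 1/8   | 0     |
Distribution 1 (X, Y):
Marginal P(X) (row sums):
  P(X=0) = 1/4 + 3/8 = 5/8
  P(X=1) = 0 + 1/8 = 1/8
  P(X=2) = 1/8 + 1/8 = 1/4
Marginal P(Y) (column sums):
  P(Y=0) = 1/4 + 0 + 1/8 = 3/8
  P(Y=1) = 3/8 + 1/8 + 1/8 = 5/8

H(X) = -[(5/8)·log₂(5/8) + (1/8)·log₂(1/8) + (1/4)·log₂(1/4)]
  = 0.4238 + 0.3750 + 0.5000
  = 1.2988 bits
H(Y) = -[(3/8)·log₂(3/8) + (5/8)·log₂(5/8)]
  = 0.5306 + 0.4238
  = 0.9544 bits
H(X,Y) = -[(1/4)·log₂(1/4) + (3/8)·log₂(3/8) + (1/8)·log₂(1/8) + (1/8)·log₂(1/8) + (1/8)·log₂(1/8)]
  = 0.5000 + 0.5306 + 0.3750 + 0.3750 + 0.3750
  = 2.1556 bits

I(X;Y) = H(X) + H(Y) - H(X,Y)
  = 1.2988 + 0.9544 - 2.1556
  = 0.0976 bits

Distribution 2 (U, V):
Marginal P(U) (row sums):
  P(U=0) = 5/8 + 0 = 5/8
  P(U=1) = 1/8 + 1/8 = 1/4
  P(U=2) = 1/8 + 0 = 1/8
Marginal P(V) (column sums):
  P(V=0) = 5/8 + 1/8 + 1/8 = 7/8
  P(V=1) = 0 + 1/8 + 0 = 1/8

H(U) = -[(5/8)·log₂(5/8) + (1/4)·log₂(1/4) + (1/8)·log₂(1/8)]
  = 0.4238 + 0.5000 + 0.3750
  = 1.2988 bits
H(V) = -[(7/8)·log₂(7/8) + (1/8)·log₂(1/8)]
  = 0.1686 + 0.3750
  = 0.5436 bits
H(U,V) = -[(5/8)·log₂(5/8) + (1/8)·log₂(1/8) + (1/8)·log₂(1/8) + (1/8)·log₂(1/8)]
  = 0.4238 + 0.3750 + 0.3750 + 0.3750
  = 1.5488 bits

I(U;V) = H(U) + H(V) - H(U,V)
  = 1.2988 + 0.5436 - 1.5488
  = 0.2936 bits

I(U;V) = 0.2936 bits > I(X;Y) = 0.0976 bits, so (U, V) has the higher mutual information (stronger dependence).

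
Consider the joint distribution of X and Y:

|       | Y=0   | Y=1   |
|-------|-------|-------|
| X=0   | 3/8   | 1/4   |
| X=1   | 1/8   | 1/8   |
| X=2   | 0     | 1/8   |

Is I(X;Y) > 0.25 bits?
Marginal P(X) (row sums):
  P(X=0) = 3/8 + 1/4 = 5/8
  P(X=1) = 1/8 + 1/8 = 1/4
  P(X=2) = 0 + 1/8 = 1/8
Marginal P(Y) (column sums):
  P(Y=0) = 3/8 + 1/8 + 0 = 1/2
  P(Y=1) = 1/4 + 1/8 + 1/8 = 1/2

H(X) = -[(5/8)·log₂(5/8) + (1/4)·log₂(1/4) + (1/8)·log₂(1/8)]
  = 0.4238 + 0.5000 + 0.3750
  = 1.2988 bits
H(Y) = -[(1/2)·log₂(1/2) + (1/2)·log₂(1/2)]
  = 0.5000 + 0.5000
  = 1.0000 bits
H(X,Y) = -[(3/8)·log₂(3/8) + (1/4)·log₂(1/4) + (1/8)·log₂(1/8) + (1/8)·log₂(1/8) + (1/8)·log₂(1/8)]
  = 0.5306 + 0.5000 + 0.3750 + 0.3750 + 0.3750
  = 2.1556 bits

I(X;Y) = H(X) + H(Y) - H(X,Y)
  = 1.2988 + 1.0000 - 2.1556
  = 0.1432 bits

No. I(X;Y) = 0.1432 bits, which is ≤ 0.25 bits.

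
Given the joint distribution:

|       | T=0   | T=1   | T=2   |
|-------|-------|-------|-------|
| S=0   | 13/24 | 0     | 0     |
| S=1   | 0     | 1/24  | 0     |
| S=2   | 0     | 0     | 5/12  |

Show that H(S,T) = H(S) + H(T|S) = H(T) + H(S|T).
Marginal P(S) (row sums):
  P(S=0) = 13/24 + 0 + 0 = 13/24
  P(S=1) = 0 + 1/24 + 0 = 1/24
  P(S=2) = 0 + 0 + 5/12 = 5/12
Marginal P(T) (column sums):
  P(T=0) = 13/24 + 0 + 0 = 13/24
  P(T=1) = 0 + 1/24 + 0 = 1/24
  P(T=2) = 0 + 0 + 5/12 = 5/12

Decomposition 1: H(S) + H(T|S)
H(S) = -[(13/24)·log₂(13/24) + (1/24)·log₂(1/24) + (5/12)·log₂(5/12)]
  = 0.4791 + 0.1910 + 0.5263
  = 1.1964 bits
H(T|S) = -Σ P(S,T)·log₂ P(T|S), where P(T|S) = P(S,T) / P(S)
  (cells with P(S,T) = 0 contribute 0)
  (S=0,T=0): P(T|S) = (13/24)/(13/24) = 1;  -(13/24)·log₂(1) = 0.0000
  (S=1,T=1): P(T|S) = (1/24)/(1/24) = 1;  -(1/24)·log₂(1) = 0.0000
  (S=2,T=2): P(T|S) = (5/12)/(5/12) = 1;  -(5/12)·log₂(1) = 0.0000
H(T|S) = 0.0000 + 0.0000 + 0.0000
  = 0.0000 bits
H(S) + H(T|S) = 1.1964 + 0.0000 = 1.1964 bits

Decomposition 2: H(T) + H(S|T)
H(T) = -[(13/24)·log₂(13/24) + (1/24)·log₂(1/24) + (5/12)·log₂(5/12)]
  = 0.4791 + 0.1910 + 0.5263
  = 1.1964 bits
H(S|T) = -Σ P(S,T)·log₂ P(S|T), where P(S|T) = P(S,T) / P(T)
  (cells with P(S,T) = 0 contribute 0)
  (S=0,T=0): P(S|T) = (13/24)/(13/24) = 1;  -(13/24)·log₂(1) = 0.0000
  (S=1,T=1): P(S|T) = (1/24)/(1/24) = 1;  -(1/24)·log₂(1) = 0.0000
  (S=2,T=2): P(S|T) = (5/12)/(5/12) = 1;  -(5/12)·log₂(1) = 0.0000
H(S|T) = 0.0000 + 0.0000 + 0.0000
  = 0.0000 bits
H(T) + H(S|T) = 1.1964 + 0.0000 = 1.1964 bits

Direct computation of the joint entropy:
H(S,T) = -[(13/24)·log₂(13/24) + (1/24)·log₂(1/24) + (5/12)·log₂(5/12)]
  = 0.4791 + 0.1910 + 0.5263
  = 1.1964 bits

All three agree: H(S,T) = 1.1964 bits ✓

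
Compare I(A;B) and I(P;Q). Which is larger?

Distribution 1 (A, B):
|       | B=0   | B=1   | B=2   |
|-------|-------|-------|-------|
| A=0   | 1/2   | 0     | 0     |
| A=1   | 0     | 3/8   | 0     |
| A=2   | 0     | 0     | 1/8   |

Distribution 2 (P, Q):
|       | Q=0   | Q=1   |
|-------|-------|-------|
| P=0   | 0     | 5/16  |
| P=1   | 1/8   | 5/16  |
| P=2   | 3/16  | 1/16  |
Distribution 1 (A, B):
Marginal P(A) (row sums):
  P(A=0) = 1/2 + 0 + 0 = 1/2
  P(A=1) = 0 + 3/8 + 0 = 3/8
  P(A=2) = 0 + 0 + 1/8 = 1/8
Marginal P(B) (column sums):
  P(B=0) = 1/2 + 0 + 0 = 1/2
  P(B=1) = 0 + 3/8 + 0 = 3/8
  P(B=2) = 0 + 0 + 1/8 = 1/8

H(A) = -[(1/2)·log₂(1/2) + (3/8)·log₂(3/8) + (1/8)·log₂(1/8)]
  = 0.5000 + 0.5306 + 0.3750
  = 1.4056 bits
H(B) = -[(1/2)·log₂(1/2) + (3/8)·log₂(3/8) + (1/8)·log₂(1/8)]
  = 0.5000 + 0.5306 + 0.3750
  = 1.4056 bits
H(A,B) = -[(1/2)·log₂(1/2) + (3/8)·log₂(3/8) + (1/8)·log₂(1/8)]
  = 0.5000 + 0.5306 + 0.3750
  = 1.4056 bits

I(A;B) = H(A) + H(B) - H(A,B)
  = 1.4056 + 1.4056 - 1.4056
  = 1.4056 bits

Distribution 2 (P, Q):
Marginal P(P) (row sums):
  P(P=0) = 0 + 5/16 = 5/16
  P(P=1) = 1/8 + 5/16 = 7/16
  P(P=2) = 3/16 + 1/16 = 1/4
Marginal P(Q) (column sums):
  P(Q=0) = 0 + 1/8 + 3/16 = 5/16
  P(Q=1) = 5/16 + 5/16 + 1/16 = 11/16

H(P) = -[(5/16)·log₂(5/16) + (7/16)·log₂(7/16) + (1/4)·log₂(1/4)]
  = 0.5244 + 0.5218 + 0.5000
  = 1.5462 bits
H(Q) = -[(5/16)·log₂(5/16) + (11/16)·log₂(11/16)]
  = 0.5244 + 0.3716
  = 0.8960 bits
H(P,Q) = -[(5/16)·log₂(5/16) + (1/8)·log₂(1/8) + (5/16)·log₂(5/16) + (3/16)·log₂(3/16) + (1/16)·log₂(1/16)]
  = 0.5244 + 0.3750 + 0.5244 + 0.4528 + 0.2500
  = 2.1266 bits

I(P;Q) = H(P) + H(Q) - H(P,Q)
  = 1.5462 + 0.8960 - 2.1266
  = 0.3156 bits

I(A;B) = 1.4056 bits > I(P;Q) = 0.3156 bits, so (A, B) has the higher mutual information (stronger dependence).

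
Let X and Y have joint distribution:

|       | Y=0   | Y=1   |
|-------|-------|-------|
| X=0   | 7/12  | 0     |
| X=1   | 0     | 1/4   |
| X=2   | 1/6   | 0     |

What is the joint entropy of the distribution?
H(X,Y) = -Σ P(X,Y) log₂ P(X,Y), summed over the non-zero cells:
H(X,Y) = -[(7/12)·log₂(7/12) + (1/4)·log₂(1/4) + (1/6)·log₂(1/6)]
  = 0.4536 + 0.5000 + 0.4308
  = 1.3844 bits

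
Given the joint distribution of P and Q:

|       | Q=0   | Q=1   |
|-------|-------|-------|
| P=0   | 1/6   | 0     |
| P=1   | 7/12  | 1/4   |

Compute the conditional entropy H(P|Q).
Marginal P(Q) (column sums):
  P(Q=0) = 1/6 + 7/12 = 3/4
  P(Q=1) = 0 + 1/4 = 1/4

H(P|Q) = -Σ P(P,Q)·log₂ P(P|Q), where P(P|Q) = P(P,Q) / P(Q)
  (cells with P(P,Q) = 0 contribute 0)
  (P=0,Q=0): P(P|Q) = (1/6)/(3/4) = 2/9;  -(1/6)·log₂(2/9) = 0.3617
  (P=1,Q=0): P(P|Q) = (7/12)/(3/4) = 7/9;  -(7/12)·log₂(7/9) = 0.2115
  (P=1,Q=1): P(P|Q) = (1/4)/(1/4) = 1;  -(1/4)·log₂(1) = 0.0000
H(P|Q) = 0.3617 + 0.2115 + 0.0000
  = 0.5732 bits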